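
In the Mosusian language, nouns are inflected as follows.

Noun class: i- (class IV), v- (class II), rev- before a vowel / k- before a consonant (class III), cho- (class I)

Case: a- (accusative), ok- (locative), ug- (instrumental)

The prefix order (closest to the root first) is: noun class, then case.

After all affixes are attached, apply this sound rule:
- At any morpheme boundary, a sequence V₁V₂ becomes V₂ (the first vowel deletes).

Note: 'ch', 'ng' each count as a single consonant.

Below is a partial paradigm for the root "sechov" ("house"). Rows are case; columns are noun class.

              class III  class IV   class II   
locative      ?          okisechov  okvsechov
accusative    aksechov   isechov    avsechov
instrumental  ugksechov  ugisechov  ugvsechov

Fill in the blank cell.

okksechov

Attach noun class class III k- (before consonant 's') → ksechov.
Attach case locative ok- → okksechov.
Vowel deletion: no change.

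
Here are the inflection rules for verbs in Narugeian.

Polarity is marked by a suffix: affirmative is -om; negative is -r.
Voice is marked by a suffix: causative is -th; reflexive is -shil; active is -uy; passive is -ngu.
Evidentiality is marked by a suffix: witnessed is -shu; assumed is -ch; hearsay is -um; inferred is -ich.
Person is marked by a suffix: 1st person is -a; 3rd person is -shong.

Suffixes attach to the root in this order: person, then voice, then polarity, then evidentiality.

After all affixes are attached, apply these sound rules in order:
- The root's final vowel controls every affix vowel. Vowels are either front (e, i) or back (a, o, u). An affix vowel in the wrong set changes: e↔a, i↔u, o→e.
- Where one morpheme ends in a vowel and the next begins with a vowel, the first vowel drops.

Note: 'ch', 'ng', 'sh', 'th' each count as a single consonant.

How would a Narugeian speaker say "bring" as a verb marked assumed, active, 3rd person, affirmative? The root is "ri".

Attach person 3rd person -shong → rishong.
Attach voice active -uy → rishonguy.
Attach polarity affirmative -om → rishonguyom.
Attach evidentiality assumed -ch → rishonguyomch.
Apply vowel harmony: rishonguyomch → rishengiyemch.
Vowel deletion: no change.

rishengiyemch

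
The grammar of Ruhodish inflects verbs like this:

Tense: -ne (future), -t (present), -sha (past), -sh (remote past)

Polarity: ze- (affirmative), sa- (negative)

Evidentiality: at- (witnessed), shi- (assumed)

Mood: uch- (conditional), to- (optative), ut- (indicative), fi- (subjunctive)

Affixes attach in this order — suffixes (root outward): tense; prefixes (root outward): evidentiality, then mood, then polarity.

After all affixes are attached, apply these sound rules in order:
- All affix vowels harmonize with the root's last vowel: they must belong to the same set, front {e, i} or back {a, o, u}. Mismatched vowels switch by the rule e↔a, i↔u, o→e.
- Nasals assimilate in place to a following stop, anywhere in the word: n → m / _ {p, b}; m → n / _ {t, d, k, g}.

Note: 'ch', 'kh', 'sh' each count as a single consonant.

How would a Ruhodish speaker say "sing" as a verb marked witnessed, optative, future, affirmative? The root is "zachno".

zatoatzachnona

Attach tense future -ne → zachnone.
Attach evidentiality witnessed at- → atzachnone.
Attach mood optative to- → toatzachnone.
Attach polarity affirmative ze- → zetoatzachnone.
Apply vowel harmony: zetoatzachnone → zatoatzachnona.
Nasal assimilation: no change.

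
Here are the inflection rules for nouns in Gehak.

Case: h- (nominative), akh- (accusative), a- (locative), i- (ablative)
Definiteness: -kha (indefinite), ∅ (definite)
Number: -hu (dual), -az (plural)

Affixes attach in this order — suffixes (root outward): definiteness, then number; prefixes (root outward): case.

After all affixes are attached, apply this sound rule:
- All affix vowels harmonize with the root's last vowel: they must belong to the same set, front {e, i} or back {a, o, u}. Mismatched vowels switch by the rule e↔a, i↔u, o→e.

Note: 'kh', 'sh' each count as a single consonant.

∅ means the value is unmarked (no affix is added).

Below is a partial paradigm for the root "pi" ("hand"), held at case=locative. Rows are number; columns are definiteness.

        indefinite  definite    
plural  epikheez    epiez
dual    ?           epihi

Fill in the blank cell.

epikhehi

Attach case locative a- → api.
Attach definiteness indefinite -kha → apikha.
Attach number dual -hu → apikhahu.
Apply vowel harmony: apikhahu → epikhehi.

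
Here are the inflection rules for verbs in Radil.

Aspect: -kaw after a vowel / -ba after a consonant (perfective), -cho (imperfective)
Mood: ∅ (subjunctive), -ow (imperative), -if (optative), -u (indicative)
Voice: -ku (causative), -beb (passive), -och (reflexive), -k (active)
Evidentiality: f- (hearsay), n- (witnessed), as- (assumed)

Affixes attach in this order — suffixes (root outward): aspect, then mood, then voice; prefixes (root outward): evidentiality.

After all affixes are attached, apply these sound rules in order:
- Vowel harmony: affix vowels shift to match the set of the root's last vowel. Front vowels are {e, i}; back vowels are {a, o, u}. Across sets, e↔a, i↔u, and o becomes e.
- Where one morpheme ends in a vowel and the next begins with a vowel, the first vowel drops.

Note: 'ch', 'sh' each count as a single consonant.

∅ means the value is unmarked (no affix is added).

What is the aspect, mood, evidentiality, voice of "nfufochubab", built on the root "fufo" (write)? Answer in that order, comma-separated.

Segment: n-fufo-cho-u-beb.
aspect: -cho → imperfective.
mood: -u → indicative.
evidentiality: n- → witnessed.
voice: -beb → passive.

imperfective, indicative, witnessed, passive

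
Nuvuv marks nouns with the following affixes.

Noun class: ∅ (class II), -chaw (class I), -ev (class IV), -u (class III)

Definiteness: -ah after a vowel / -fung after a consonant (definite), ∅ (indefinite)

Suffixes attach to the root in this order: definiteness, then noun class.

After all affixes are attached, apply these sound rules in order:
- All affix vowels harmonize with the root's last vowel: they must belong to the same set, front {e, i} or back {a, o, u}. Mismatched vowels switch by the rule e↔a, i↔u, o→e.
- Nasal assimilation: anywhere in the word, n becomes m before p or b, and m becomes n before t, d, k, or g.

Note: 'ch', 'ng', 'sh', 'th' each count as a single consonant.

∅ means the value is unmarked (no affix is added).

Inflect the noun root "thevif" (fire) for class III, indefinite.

definiteness = indefinite: zero marking, form stays thevif.
Attach noun class class III -u → thevifu.
Apply vowel harmony: thevifu → thevifi.
Nasal assimilation: no change.

thevifi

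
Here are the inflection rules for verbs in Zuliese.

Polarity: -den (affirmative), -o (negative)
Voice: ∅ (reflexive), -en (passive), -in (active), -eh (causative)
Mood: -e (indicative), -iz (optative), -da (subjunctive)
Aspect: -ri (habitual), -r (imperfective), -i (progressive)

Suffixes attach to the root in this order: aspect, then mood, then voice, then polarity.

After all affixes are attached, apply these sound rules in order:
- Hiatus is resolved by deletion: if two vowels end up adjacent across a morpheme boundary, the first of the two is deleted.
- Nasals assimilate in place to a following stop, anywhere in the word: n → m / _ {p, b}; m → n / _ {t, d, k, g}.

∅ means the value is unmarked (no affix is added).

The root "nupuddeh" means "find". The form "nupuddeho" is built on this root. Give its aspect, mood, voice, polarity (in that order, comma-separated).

Segment: nupuddeh-i-e-o.
aspect: -i → progressive.
mood: -e → indicative.
voice: ∅ → reflexive.
polarity: -o → negative.

progressive, indicative, reflexive, negative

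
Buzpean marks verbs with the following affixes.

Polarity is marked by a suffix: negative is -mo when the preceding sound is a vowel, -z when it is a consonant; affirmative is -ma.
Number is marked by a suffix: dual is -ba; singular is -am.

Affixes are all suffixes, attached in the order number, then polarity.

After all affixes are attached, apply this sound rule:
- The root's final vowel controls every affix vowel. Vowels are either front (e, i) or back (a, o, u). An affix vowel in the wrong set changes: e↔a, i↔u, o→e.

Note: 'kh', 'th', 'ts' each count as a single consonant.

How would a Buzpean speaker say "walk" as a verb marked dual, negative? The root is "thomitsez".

Attach number dual -ba → thomitsezba.
Attach polarity negative -mo (after vowel 'a') → thomitsezbamo.
Apply vowel harmony: thomitsezbamo → thomitsezbeme.

thomitsezbeme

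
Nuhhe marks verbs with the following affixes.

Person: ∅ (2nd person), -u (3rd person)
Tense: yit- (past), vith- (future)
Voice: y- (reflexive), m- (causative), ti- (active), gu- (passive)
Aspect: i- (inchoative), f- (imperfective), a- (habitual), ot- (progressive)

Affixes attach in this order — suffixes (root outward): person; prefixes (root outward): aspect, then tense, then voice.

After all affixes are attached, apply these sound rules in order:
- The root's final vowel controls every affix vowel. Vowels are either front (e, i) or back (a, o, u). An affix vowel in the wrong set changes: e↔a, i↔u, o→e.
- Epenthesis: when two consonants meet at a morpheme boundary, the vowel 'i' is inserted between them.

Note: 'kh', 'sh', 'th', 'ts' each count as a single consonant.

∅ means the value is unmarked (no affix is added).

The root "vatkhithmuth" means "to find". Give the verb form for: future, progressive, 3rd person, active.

Attach aspect progressive ot- → otvatkhithmuth.
Attach tense future vith- → vithotvatkhithmuth.
Attach person 3rd person -u → vithotvatkhithmuthu.
Attach voice active ti- → tivithotvatkhithmuthu.
Apply vowel harmony: tivithotvatkhithmuthu → tuvuthotvatkhithmuthu.
Apply epenthesis: tuvuthotvatkhithmuthu → tuvuthotivatkhithmuthu.

tuvuthotivatkhithmuthu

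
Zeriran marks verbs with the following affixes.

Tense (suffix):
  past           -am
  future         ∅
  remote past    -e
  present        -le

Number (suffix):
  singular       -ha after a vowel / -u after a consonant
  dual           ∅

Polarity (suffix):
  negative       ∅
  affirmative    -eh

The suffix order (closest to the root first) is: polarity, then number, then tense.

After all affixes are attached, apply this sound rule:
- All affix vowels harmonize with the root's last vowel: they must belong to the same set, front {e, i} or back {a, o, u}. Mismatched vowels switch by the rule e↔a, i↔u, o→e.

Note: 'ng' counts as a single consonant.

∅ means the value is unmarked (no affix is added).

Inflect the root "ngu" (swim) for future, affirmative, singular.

Attach polarity affirmative -eh → ngueh.
Attach number singular -u (after consonant 'h') → nguehu.
tense = future: zero marking, form stays nguehu.
Apply vowel harmony: nguehu → nguahu.

nguahu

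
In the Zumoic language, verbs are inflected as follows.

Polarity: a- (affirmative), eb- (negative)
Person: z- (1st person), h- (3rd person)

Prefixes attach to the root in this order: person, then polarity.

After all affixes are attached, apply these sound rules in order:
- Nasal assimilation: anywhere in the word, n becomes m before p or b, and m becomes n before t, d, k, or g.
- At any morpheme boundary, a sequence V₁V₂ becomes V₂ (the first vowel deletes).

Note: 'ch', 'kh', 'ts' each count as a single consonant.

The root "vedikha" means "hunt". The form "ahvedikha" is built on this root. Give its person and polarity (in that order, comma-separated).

3rd person, affirmative

Segment: a-h-vedikha.
person: h- → 3rd person.
polarity: a- → affirmative.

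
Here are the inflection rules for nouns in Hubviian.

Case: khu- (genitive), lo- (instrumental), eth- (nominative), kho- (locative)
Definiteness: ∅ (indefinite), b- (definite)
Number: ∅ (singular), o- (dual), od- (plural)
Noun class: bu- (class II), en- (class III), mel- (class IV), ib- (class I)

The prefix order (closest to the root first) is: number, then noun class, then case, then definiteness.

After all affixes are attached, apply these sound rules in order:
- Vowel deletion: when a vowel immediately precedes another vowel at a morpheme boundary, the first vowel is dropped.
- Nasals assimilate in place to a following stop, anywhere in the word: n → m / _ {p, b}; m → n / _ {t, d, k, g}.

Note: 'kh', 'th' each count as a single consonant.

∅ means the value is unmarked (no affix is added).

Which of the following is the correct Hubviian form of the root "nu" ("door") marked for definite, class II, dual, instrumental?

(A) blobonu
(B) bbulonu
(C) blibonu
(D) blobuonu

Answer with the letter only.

A

Attach number dual o- → onu.
Attach noun class class II bu- → buonu.
Attach case instrumental lo- → lobuonu.
Attach definiteness definite b- → blobuonu.
Apply vowel deletion: blobuonu → blobonu.
Nasal assimilation: no change.
So the correct form is blobonu, option (A).
(B) bbulonu is wrong: it has the affixes in the wrong order.
(D) blobuonu is wrong: it fails to apply the sound rule(s).
(C) blibonu is wrong: it uses class I instead of class II for noun class.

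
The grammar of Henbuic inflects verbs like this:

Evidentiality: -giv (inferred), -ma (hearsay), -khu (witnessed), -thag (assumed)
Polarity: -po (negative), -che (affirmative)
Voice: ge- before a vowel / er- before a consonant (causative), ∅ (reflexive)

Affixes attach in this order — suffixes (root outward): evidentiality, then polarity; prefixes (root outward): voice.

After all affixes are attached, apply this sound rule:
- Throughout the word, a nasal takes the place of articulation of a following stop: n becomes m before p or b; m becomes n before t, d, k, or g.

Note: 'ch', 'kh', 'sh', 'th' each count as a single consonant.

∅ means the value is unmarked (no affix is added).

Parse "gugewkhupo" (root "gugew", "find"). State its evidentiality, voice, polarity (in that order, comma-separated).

Segment: gugew-khu-po.
evidentiality: -khu → witnessed.
voice: ∅ → reflexive.
polarity: -po → negative.

witnessed, reflexive, negative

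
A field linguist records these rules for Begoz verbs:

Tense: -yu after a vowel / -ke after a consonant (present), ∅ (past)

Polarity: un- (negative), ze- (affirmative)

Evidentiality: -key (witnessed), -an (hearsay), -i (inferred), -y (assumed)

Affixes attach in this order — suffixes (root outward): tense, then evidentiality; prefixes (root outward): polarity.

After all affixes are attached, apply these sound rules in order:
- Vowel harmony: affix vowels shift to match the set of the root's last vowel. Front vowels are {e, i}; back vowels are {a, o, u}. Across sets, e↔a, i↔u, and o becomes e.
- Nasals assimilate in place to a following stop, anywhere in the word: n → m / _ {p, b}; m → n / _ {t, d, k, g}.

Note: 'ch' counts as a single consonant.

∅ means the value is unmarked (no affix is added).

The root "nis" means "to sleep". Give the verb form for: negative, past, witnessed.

inniskey

Attach polarity negative un- → unnis.
tense = past: zero marking, form stays unnis.
Attach evidentiality witnessed -key → unniskey.
Apply vowel harmony: unniskey → inniskey.
Nasal assimilation: no change.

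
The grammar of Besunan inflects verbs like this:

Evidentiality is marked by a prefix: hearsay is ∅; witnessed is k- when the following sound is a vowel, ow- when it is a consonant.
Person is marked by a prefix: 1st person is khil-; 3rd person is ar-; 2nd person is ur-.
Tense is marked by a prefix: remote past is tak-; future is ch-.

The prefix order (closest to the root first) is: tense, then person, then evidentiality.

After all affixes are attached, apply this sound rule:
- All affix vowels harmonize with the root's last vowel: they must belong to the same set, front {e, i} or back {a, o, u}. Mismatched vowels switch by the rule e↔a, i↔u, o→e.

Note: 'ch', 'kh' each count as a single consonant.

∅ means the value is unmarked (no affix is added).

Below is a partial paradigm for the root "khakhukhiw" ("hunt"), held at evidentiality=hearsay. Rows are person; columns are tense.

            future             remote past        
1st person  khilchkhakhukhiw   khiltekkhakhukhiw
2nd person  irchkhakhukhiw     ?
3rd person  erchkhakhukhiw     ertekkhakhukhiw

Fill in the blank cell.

Attach tense remote past tak- → takkhakhukhiw.
Attach person 2nd person ur- → urtakkhakhukhiw.
evidentiality = hearsay: zero marking, form stays urtakkhakhukhiw.
Apply vowel harmony: urtakkhakhukhiw → irtekkhakhukhiw.

irtekkhakhukhiw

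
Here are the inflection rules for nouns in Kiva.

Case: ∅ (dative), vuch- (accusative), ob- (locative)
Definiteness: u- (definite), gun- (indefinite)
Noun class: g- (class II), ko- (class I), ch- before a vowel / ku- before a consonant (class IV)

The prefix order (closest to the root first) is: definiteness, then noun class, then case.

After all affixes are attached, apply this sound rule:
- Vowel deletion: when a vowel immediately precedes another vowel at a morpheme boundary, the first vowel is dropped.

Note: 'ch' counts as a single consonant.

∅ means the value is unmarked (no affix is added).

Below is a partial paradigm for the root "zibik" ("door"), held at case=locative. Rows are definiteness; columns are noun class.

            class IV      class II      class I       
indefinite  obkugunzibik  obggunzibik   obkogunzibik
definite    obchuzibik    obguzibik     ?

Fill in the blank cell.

obkuzibik

Attach definiteness definite u- → uzibik.
Attach noun class class I ko- → kouzibik.
Attach case locative ob- → obkouzibik.
Apply vowel deletion: obkouzibik → obkuzibik.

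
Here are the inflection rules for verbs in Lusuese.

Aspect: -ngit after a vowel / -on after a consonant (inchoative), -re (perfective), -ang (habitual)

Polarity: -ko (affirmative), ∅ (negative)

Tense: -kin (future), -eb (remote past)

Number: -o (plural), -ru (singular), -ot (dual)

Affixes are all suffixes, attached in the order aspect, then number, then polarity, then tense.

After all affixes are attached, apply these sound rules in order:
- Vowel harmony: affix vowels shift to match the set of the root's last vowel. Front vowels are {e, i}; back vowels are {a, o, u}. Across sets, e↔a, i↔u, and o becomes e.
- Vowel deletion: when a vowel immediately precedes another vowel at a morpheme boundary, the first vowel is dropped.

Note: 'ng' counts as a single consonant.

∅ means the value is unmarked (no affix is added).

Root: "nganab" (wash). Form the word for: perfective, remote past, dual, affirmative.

nganabrotkab

Attach aspect perfective -re → nganabre.
Attach number dual -ot → nganabreot.
Attach polarity affirmative -ko → nganabreotko.
Attach tense remote past -eb → nganabreotkoeb.
Apply vowel harmony: nganabreotkoeb → nganabraotkoab.
Apply vowel deletion: nganabraotkoab → nganabrotkab.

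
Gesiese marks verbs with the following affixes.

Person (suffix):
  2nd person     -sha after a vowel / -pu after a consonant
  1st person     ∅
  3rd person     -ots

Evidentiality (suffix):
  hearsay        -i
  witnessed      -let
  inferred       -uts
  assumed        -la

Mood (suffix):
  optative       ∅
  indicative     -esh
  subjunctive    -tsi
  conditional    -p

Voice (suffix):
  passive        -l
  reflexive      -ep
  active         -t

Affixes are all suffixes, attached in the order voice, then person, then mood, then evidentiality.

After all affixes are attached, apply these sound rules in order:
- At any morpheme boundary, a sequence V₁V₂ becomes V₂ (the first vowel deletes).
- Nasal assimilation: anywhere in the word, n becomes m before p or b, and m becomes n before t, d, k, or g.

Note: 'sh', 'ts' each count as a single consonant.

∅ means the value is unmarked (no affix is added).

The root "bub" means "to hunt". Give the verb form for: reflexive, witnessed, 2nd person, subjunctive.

Attach voice reflexive -ep → bubep.
Attach person 2nd person -pu (after consonant 'p') → bubeppu.
Attach mood subjunctive -tsi → bubepputsi.
Attach evidentiality witnessed -let → bubepputsilet.
Vowel deletion: no change.
Nasal assimilation: no change.

bubepputsilet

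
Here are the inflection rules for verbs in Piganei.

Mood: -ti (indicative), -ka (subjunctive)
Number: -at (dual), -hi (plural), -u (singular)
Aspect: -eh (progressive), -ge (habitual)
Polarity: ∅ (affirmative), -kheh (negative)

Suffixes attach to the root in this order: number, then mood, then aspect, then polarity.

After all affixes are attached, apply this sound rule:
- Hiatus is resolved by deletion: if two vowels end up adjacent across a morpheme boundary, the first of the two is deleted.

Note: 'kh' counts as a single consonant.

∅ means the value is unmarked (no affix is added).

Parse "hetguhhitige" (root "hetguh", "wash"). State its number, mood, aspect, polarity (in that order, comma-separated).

Segment: hetguh-hi-ti-ge.
number: -hi → plural.
mood: -ti → indicative.
aspect: -ge → habitual.
polarity: ∅ → affirmative.

plural, indicative, habitual, affirmative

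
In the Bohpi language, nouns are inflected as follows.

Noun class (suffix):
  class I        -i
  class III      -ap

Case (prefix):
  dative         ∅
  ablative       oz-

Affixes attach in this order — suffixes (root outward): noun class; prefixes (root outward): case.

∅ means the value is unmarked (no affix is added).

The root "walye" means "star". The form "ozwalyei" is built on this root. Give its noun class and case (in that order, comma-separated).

Segment: oz-walye-i.
noun class: -i → class I.
case: oz- → ablative.

class I, ablative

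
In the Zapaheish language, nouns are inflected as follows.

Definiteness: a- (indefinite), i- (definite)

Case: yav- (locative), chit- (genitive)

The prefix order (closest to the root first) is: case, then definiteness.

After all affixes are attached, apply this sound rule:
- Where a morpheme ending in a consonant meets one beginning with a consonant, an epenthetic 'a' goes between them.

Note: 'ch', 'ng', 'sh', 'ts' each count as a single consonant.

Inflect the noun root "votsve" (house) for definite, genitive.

ichitavotsve

Attach case genitive chit- → chitvotsve.
Attach definiteness definite i- → ichitvotsve.
Apply epenthesis: ichitvotsve → ichitavotsve.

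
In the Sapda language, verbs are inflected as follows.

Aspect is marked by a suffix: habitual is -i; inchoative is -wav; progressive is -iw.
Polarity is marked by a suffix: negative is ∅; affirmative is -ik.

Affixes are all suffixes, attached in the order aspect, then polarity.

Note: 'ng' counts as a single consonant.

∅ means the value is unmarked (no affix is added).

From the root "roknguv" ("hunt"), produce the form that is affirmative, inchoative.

roknguvwavik

Attach aspect inchoative -wav → roknguvwav.
Attach polarity affirmative -ik → roknguvwavik.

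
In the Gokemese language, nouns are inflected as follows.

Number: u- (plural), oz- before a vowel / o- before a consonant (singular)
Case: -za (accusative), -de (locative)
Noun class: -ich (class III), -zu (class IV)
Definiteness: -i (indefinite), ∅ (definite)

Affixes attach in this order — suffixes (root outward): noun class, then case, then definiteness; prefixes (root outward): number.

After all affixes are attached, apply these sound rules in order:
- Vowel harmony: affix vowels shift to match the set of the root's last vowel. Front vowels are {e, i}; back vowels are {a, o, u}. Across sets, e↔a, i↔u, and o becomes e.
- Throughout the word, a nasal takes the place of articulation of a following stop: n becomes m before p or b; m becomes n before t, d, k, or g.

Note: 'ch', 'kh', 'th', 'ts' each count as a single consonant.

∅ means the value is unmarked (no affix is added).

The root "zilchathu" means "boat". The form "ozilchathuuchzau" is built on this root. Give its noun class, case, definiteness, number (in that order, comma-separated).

class III, accusative, indefinite, singular

Segment: o-zilchathu-ich-za-i.
noun class: -ich → class III.
case: -za → accusative.
definiteness: -i → indefinite.
number: oz/o- → singular.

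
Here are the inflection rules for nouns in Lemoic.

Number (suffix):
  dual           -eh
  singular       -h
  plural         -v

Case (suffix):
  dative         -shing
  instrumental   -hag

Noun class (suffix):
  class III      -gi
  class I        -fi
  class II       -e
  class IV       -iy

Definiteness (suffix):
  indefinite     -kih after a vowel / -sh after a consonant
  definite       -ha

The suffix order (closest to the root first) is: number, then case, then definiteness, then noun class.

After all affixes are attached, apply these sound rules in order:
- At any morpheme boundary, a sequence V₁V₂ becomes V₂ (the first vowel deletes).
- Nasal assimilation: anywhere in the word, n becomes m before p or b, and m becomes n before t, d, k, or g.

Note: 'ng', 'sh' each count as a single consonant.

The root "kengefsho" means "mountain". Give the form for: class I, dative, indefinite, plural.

kengefshovshingshfi

Attach number plural -v → kengefshov.
Attach case dative -shing → kengefshovshing.
Attach definiteness indefinite -sh (after consonant 'ng') → kengefshovshingsh.
Attach noun class class I -fi → kengefshovshingshfi.
Vowel deletion: no change.
Nasal assimilation: no change.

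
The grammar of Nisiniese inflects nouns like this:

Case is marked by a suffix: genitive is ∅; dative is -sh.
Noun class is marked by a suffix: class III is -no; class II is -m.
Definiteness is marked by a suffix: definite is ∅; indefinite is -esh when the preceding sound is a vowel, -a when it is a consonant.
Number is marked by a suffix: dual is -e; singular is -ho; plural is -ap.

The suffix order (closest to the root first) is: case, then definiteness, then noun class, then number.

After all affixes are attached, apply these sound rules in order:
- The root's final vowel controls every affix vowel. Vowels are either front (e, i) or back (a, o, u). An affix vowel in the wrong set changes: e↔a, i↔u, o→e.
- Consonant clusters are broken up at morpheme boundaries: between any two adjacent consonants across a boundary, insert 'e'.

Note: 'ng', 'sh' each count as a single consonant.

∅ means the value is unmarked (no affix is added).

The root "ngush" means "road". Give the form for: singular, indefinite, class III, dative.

Attach case dative -sh → ngushsh.
Attach definiteness indefinite -a (after consonant 'sh') → ngushsha.
Attach noun class class III -no → ngushshano.
Attach number singular -ho → ngushshanoho.
Vowel harmony: no change.
Apply epenthesis: ngushshanoho → ngusheshanoho.

ngusheshanoho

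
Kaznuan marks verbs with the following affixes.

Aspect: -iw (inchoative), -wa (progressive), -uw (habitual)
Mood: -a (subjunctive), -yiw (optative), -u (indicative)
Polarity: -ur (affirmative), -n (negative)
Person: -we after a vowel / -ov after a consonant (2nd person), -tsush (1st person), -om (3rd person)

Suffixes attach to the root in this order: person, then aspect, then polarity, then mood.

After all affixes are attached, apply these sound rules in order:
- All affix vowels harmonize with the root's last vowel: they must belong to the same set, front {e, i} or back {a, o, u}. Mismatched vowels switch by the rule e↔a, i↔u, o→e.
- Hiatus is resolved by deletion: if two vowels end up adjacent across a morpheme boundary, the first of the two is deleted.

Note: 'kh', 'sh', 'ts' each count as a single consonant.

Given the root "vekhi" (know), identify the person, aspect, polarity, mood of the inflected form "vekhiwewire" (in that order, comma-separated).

2nd person, progressive, affirmative, subjunctive

Segment: vekhi-we-wa-ur-a.
person: -we/ov → 2nd person.
aspect: -wa → progressive.
polarity: -ur → affirmative.
mood: -a → subjunctive.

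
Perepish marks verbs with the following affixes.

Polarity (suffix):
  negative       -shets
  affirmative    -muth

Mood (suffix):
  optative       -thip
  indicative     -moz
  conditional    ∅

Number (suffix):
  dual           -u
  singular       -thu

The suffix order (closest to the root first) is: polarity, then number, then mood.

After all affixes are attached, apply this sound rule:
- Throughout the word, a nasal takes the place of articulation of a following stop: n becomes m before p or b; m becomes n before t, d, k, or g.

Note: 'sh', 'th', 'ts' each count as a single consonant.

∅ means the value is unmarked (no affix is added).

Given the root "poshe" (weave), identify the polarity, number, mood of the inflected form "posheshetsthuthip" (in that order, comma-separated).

negative, singular, optative

Segment: poshe-shets-thu-thip.
polarity: -shets → negative.
number: -thu → singular.
mood: -thip → optative.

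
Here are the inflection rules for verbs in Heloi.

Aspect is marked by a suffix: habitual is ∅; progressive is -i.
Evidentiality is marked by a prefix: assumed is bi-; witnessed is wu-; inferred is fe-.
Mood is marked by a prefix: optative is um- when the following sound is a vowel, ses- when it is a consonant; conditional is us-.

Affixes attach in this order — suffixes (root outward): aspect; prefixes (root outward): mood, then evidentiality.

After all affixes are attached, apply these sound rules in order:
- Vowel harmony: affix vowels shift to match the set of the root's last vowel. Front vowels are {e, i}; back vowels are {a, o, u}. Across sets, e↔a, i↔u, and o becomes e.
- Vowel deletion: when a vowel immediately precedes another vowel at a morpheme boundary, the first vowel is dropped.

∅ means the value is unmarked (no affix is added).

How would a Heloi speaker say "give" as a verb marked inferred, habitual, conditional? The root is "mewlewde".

Attach mood conditional us- → usmewlewde.
aspect = habitual: zero marking, form stays usmewlewde.
Attach evidentiality inferred fe- → feusmewlewde.
Apply vowel harmony: feusmewlewde → feismewlewde.
Apply vowel deletion: feismewlewde → fismewlewde.

fismewlewde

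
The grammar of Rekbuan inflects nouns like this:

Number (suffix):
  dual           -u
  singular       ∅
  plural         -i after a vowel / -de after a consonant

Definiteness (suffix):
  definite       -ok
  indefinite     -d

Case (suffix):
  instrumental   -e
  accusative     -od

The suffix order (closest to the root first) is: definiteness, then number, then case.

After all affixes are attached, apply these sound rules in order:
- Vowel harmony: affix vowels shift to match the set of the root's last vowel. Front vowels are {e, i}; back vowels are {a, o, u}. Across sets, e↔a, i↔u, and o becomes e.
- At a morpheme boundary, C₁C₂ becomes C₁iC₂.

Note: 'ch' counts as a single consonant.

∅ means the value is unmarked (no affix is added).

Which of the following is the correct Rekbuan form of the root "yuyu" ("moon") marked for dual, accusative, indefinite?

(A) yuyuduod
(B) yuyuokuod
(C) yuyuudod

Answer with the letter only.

A

Attach definiteness indefinite -d → yuyud.
Attach number dual -u → yuyudu.
Attach case accusative -od → yuyuduod.
Vowel harmony: no change.
Epenthesis: no change.
So the correct form is yuyuduod, option (A).
(B) yuyuokuod is wrong: it uses definite instead of indefinite for definiteness.
(C) yuyuudod is wrong: it has the affixes in the wrong order.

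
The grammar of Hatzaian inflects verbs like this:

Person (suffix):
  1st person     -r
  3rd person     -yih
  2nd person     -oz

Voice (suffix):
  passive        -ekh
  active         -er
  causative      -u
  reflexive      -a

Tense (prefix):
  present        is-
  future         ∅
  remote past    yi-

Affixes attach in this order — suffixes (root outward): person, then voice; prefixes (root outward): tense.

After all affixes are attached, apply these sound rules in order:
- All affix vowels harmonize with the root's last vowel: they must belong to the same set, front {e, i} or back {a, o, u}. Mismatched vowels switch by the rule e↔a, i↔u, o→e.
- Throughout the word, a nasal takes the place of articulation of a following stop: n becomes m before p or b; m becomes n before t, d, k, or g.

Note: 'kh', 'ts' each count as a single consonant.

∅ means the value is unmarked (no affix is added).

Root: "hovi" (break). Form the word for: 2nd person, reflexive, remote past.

yihovieze

Attach person 2nd person -oz → hovioz.
Attach tense remote past yi- → yihovioz.
Attach voice reflexive -a → yihovioza.
Apply vowel harmony: yihovioza → yihovieze.
Nasal assimilation: no change.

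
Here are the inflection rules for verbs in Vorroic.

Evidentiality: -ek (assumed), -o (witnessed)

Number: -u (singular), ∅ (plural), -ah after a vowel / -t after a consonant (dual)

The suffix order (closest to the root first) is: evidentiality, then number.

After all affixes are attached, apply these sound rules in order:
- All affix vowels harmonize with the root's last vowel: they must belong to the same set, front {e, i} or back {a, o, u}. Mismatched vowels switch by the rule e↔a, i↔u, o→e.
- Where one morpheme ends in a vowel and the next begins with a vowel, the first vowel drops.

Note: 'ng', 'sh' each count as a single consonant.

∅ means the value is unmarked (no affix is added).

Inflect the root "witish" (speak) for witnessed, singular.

Attach evidentiality witnessed -o → witisho.
Attach number singular -u → witishou.
Apply vowel harmony: witishou → witishei.
Apply vowel deletion: witishei → witishi.

witishi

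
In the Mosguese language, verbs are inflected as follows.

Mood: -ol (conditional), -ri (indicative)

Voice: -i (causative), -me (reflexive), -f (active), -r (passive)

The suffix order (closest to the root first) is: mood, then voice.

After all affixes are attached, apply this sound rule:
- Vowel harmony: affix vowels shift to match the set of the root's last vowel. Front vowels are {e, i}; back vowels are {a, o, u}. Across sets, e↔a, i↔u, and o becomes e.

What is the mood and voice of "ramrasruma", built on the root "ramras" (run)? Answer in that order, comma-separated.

Segment: ramras-ri-me.
mood: -ri → indicative.
voice: -me → reflexive.

indicative, reflexive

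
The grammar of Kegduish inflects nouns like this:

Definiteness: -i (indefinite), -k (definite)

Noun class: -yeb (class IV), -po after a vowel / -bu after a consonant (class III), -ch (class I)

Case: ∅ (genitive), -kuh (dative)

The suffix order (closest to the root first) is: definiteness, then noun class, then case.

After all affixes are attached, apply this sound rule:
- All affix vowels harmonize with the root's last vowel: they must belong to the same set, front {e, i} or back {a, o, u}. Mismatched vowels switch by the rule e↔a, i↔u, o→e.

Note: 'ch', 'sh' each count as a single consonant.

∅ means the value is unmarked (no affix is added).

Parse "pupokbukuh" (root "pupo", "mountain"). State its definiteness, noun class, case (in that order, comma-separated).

Segment: pupo-k-bu-kuh.
definiteness: -k → definite.
noun class: -po/bu → class III.
case: -kuh → dative.

definite, class III, dative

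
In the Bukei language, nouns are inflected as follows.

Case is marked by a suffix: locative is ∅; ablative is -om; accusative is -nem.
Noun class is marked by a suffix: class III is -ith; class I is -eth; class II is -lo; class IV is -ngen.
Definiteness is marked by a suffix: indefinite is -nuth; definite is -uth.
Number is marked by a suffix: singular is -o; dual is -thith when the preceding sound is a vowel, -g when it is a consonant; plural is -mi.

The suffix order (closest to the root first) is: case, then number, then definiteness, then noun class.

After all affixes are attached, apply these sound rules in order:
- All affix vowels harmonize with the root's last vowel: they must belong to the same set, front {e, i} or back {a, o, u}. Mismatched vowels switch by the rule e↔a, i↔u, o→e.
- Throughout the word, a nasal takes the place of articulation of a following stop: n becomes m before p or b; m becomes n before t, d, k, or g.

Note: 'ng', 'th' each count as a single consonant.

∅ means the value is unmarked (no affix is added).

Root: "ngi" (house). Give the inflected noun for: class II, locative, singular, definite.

ngieithle

case = locative: zero marking, form stays ngi.
Attach number singular -o → ngio.
Attach definiteness definite -uth → ngiouth.
Attach noun class class II -lo → ngiouthlo.
Apply vowel harmony: ngiouthlo → ngieithle.
Nasal assimilation: no change.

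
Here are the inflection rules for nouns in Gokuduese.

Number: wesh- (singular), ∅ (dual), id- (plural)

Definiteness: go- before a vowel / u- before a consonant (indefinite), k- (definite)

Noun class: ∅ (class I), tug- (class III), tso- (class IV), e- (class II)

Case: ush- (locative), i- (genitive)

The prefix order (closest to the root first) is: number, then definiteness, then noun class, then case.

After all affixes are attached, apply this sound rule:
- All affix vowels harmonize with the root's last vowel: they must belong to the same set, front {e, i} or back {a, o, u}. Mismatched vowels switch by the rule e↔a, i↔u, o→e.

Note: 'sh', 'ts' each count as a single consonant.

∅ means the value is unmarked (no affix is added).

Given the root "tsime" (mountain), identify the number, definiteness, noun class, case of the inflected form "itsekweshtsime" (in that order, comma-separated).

singular, definite, class IV, genitive

Segment: i-tso-k-wesh-tsime.
number: wesh- → singular.
definiteness: k- → definite.
noun class: tso- → class IV.
case: i- → genitive.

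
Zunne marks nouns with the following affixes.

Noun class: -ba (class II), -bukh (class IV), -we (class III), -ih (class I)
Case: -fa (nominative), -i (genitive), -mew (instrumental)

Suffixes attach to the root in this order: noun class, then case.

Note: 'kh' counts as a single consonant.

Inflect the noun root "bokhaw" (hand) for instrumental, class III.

bokhawwemew

Attach noun class class III -we → bokhawwe.
Attach case instrumental -mew → bokhawwemew.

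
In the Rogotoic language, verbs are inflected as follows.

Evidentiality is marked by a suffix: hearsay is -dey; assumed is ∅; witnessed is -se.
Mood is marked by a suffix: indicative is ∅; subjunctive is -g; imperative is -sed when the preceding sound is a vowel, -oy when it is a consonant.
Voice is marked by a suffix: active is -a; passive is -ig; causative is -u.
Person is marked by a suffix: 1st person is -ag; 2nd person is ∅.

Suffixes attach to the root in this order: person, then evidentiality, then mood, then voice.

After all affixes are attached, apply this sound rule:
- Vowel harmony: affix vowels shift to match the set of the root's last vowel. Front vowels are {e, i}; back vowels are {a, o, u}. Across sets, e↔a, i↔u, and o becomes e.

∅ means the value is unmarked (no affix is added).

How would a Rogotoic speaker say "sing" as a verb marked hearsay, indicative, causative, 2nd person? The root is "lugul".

luguldayu

person = 2nd person: zero marking, form stays lugul.
Attach evidentiality hearsay -dey → luguldey.
mood = indicative: zero marking, form stays luguldey.
Attach voice causative -u → luguldeyu.
Apply vowel harmony: luguldeyu → luguldayu.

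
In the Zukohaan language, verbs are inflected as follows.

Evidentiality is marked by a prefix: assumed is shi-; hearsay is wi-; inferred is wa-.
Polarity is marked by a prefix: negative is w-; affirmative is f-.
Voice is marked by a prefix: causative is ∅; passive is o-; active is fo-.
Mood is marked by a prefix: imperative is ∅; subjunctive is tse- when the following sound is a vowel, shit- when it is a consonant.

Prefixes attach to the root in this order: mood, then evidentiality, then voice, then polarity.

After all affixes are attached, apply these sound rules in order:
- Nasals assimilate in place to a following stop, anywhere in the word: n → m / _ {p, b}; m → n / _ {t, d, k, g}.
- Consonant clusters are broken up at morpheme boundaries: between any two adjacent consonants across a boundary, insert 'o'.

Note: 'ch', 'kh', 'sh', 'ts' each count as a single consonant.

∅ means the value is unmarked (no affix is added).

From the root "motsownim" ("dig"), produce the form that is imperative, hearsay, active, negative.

wofowimotsownim

mood = imperative: zero marking, form stays motsownim.
Attach evidentiality hearsay wi- → wimotsownim.
Attach voice active fo- → fowimotsownim.
Attach polarity negative w- → wfowimotsownim.
Nasal assimilation: no change.
Apply epenthesis: wfowimotsownim → wofowimotsownim.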